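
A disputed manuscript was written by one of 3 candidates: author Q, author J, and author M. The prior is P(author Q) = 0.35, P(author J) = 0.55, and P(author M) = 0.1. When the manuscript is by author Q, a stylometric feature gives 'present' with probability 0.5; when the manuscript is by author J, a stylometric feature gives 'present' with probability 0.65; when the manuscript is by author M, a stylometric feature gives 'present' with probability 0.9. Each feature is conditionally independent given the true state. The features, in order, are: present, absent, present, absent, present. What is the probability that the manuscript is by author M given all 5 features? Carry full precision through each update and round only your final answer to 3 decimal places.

After 'present': normaliser = 0.5·0.3500 + 0.65·0.5500 + 0.9·0.1000; P(author Q) ≈ 0.2811, P(author J) ≈ 0.5743, P(author M) ≈ 0.1446
After 'absent': normaliser = 0.5·0.2811 + 0.35·0.5743 + 0.1·0.1446; P(author Q) ≈ 0.3948, P(author J) ≈ 0.5646, P(author M) ≈ 0.0406
After 'present': normaliser = 0.5·0.3948 + 0.65·0.5646 + 0.9·0.0406; P(author Q) ≈ 0.3285, P(author J) ≈ 0.6107, P(author M) ≈ 0.0608
After 'absent': normaliser = 0.5·0.3285 + 0.35·0.6107 + 0.1·0.0608; P(author Q) ≈ 0.4277, P(author J) ≈ 0.5565, P(author M) ≈ 0.0158
After 'present': normaliser = 0.5·0.4277 + 0.65·0.5565 + 0.9·0.0158; P(author Q) ≈ 0.3625, P(author J) ≈ 0.6133, P(author M) ≈ 0.0242

0.024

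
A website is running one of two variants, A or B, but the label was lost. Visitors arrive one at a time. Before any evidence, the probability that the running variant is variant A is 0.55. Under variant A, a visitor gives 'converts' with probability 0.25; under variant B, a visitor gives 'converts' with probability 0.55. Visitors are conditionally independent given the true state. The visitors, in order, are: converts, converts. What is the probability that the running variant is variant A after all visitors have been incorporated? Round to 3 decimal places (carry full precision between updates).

0.202

After 'converts': P(A) = 0.25·0.5500 / (0.25·0.5500 + 0.55·0.4500) ≈ 0.3571
After 'converts': P(A) = 0.25·0.3571 / (0.25·0.3571 + 0.55·0.6429) ≈ 0.2016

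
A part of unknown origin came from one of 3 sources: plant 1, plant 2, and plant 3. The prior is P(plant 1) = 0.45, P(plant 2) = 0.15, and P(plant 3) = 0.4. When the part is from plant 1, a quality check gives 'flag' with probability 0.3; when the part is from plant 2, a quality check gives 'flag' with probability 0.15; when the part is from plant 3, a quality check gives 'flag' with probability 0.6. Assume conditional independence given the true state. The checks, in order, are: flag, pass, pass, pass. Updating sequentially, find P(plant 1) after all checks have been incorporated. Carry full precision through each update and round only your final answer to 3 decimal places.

0.613

After 'flag': normaliser = 0.3·0.4500 + 0.15·0.1500 + 0.6·0.4000; P(plant 1) ≈ 0.3396, P(plant 2) ≈ 0.0566, P(plant 3) ≈ 0.6038
After 'pass': normaliser = 0.7·0.3396 + 0.85·0.0566 + 0.4·0.6038; P(plant 1) ≈ 0.4508, P(plant 2) ≈ 0.0912, P(plant 3) ≈ 0.4580
After 'pass': normaliser = 0.7·0.4508 + 0.85·0.0912 + 0.4·0.4580; P(plant 1) ≈ 0.5476, P(plant 2) ≈ 0.1346, P(plant 3) ≈ 0.3179
After 'pass': normaliser = 0.7·0.5476 + 0.85·0.1346 + 0.4·0.3179; P(plant 1) ≈ 0.6135, P(plant 2) ≈ 0.1831, P(plant 3) ≈ 0.2035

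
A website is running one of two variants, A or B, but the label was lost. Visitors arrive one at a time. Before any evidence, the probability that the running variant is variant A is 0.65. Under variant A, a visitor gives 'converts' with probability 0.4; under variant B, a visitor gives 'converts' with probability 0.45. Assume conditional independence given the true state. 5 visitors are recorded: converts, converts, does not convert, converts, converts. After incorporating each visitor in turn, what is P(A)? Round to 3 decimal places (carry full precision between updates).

0.558

After 'converts': P(A) = 0.4·0.6500 / (0.4·0.6500 + 0.45·0.3500) ≈ 0.6228
After 'converts': P(A) = 0.4·0.6228 / (0.4·0.6228 + 0.45·0.3772) ≈ 0.5947
After 'does not convert': P(A) = 0.6·0.5947 / (0.6·0.5947 + 0.55·0.4053) ≈ 0.6155
After 'converts': P(A) = 0.4·0.6155 / (0.4·0.6155 + 0.45·0.3845) ≈ 0.5873
After 'converts': P(A) = 0.4·0.5873 / (0.4·0.5873 + 0.45·0.4127) ≈ 0.5585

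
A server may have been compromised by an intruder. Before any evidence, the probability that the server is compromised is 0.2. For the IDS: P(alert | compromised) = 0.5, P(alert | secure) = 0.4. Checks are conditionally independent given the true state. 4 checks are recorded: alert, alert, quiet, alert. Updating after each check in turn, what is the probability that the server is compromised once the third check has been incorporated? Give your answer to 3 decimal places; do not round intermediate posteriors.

0.246

After 'alert': P(compromised) = 0.5·0.2000 / (0.5·0.2000 + 0.4·0.8000) ≈ 0.2381
After 'alert': P(compromised) = 0.5·0.2381 / (0.5·0.2381 + 0.4·0.7619) ≈ 0.2809
After 'quiet': P(compromised) = 0.5·0.2809 / (0.5·0.2809 + 0.6·0.7191) ≈ 0.2456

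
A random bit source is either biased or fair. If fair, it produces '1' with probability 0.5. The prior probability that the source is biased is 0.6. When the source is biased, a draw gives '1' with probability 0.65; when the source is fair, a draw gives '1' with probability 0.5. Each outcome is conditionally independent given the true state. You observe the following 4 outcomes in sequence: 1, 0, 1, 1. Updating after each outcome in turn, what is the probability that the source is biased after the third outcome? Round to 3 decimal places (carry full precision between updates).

Apply Bayes' rule sequentially, carrying P(biased) forward.
After '1': P(biased) = 0.65·0.6000 / (0.65·0.6000 + 0.5·0.4000) ≈ 0.6610
After '0': P(biased) = 0.35·0.6610 / (0.35·0.6610 + 0.5·0.3390) ≈ 0.5772
After '1': P(biased) = 0.65·0.5772 / (0.65·0.5772 + 0.5·0.4228) ≈ 0.6396

0.640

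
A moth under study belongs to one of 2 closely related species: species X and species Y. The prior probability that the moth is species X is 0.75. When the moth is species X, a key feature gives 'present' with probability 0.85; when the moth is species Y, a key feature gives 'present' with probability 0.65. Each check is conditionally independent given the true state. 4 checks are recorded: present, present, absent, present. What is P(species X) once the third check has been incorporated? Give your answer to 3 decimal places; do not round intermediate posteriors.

0.687

After 'present': P(species X) = 0.85·0.7500 / (0.85·0.7500 + 0.65·0.2500) ≈ 0.7969
After 'present': P(species X) = 0.85·0.7969 / (0.85·0.7969 + 0.65·0.2031) ≈ 0.8369
After 'absent': P(species X) = 0.15·0.8369 / (0.15·0.8369 + 0.35·0.1631) ≈ 0.6874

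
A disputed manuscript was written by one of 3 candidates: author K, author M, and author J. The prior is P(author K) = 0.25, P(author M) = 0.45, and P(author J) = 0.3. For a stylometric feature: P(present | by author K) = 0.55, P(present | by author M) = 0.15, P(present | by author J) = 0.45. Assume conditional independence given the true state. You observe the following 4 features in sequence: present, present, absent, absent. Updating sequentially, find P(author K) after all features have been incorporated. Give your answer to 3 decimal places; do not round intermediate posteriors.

After 'present': normaliser = 0.55·0.2500 + 0.15·0.4500 + 0.45·0.3000; P(author K) ≈ 0.4044, P(author M) ≈ 0.1985, P(author J) ≈ 0.3971
After 'present': normaliser = 0.55·0.4044 + 0.15·0.1985 + 0.45·0.3971; P(author K) ≈ 0.5162, P(author M) ≈ 0.0691, P(author J) ≈ 0.4147
After 'absent': normaliser = 0.45·0.5162 + 0.85·0.0691 + 0.55·0.4147; P(author K) ≈ 0.4475, P(author M) ≈ 0.1132, P(author J) ≈ 0.4393
After 'absent': normaliser = 0.45·0.4475 + 0.85·0.1132 + 0.55·0.4393; P(author K) ≈ 0.3735, P(author M) ≈ 0.1784, P(author J) ≈ 0.4481

0.373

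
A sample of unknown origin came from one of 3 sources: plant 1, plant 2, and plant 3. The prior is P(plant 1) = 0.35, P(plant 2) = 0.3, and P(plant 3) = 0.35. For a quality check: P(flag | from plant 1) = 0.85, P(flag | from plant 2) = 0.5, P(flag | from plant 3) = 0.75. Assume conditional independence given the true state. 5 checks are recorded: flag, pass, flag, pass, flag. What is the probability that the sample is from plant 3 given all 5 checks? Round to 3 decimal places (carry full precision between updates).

After 'flag': normaliser = 0.85·0.3500 + 0.5·0.3000 + 0.75·0.3500; P(plant 1) ≈ 0.4190, P(plant 2) ≈ 0.2113, P(plant 3) ≈ 0.3697
After 'pass': normaliser = 0.15·0.4190 + 0.5·0.2113 + 0.25·0.3697; P(plant 1) ≈ 0.2409, P(plant 2) ≈ 0.4049, P(plant 3) ≈ 0.3543
After 'flag': normaliser = 0.85·0.2409 + 0.5·0.4049 + 0.75·0.3543; P(plant 1) ≈ 0.3043, P(plant 2) ≈ 0.3008, P(plant 3) ≈ 0.3949
After 'pass': normaliser = 0.15·0.3043 + 0.5·0.3008 + 0.25·0.3949; P(plant 1) ≈ 0.1548, P(plant 2) ≈ 0.5103, P(plant 3) ≈ 0.3349
After 'flag': normaliser = 0.85·0.1548 + 0.5·0.5103 + 0.75·0.3349; P(plant 1) ≈ 0.2063, P(plant 2) ≈ 0.4000, P(plant 3) ≈ 0.3937

0.394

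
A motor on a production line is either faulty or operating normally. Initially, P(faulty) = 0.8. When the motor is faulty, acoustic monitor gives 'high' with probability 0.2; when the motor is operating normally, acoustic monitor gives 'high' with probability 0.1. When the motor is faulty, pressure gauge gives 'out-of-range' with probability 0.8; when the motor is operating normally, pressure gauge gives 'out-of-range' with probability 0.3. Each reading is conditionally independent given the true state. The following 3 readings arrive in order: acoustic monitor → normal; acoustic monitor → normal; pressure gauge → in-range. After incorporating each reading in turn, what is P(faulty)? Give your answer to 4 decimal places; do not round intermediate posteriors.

0.4745

After acoustic monitor='normal': P(faulty) = 0.8·0.8000 / (0.8·0.8000 + 0.9·0.2000) ≈ 0.7805
After acoustic monitor='normal': P(faulty) = 0.8·0.7805 / (0.8·0.7805 + 0.9·0.2195) ≈ 0.7596
After pressure gauge='in-range': P(faulty) = 0.2·0.7596 / (0.2·0.7596 + 0.7·0.2404) ≈ 0.4745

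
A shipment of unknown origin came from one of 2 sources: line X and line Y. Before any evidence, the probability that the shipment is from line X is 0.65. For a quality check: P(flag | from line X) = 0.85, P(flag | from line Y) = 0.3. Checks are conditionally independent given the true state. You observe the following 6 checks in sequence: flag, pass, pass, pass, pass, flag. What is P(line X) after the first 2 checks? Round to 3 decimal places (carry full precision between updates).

After 'flag': P(line X) = 0.85·0.6500 / (0.85·0.6500 + 0.3·0.3500) ≈ 0.8403
After 'pass': P(line X) = 0.15·0.8403 / (0.15·0.8403 + 0.7·0.1597) ≈ 0.5300

0.530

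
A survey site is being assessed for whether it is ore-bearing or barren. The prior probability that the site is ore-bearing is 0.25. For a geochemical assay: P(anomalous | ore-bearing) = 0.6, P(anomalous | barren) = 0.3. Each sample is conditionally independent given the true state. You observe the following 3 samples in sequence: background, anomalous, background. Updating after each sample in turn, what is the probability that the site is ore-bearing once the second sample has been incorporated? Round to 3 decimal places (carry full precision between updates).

0.276

Each posterior becomes the prior for the next update.
After 'background': P(ore) = 0.4·0.2500 / (0.4·0.2500 + 0.7·0.7500) ≈ 0.1600
After 'anomalous': P(ore) = 0.6·0.1600 / (0.6·0.1600 + 0.3·0.8400) ≈ 0.2759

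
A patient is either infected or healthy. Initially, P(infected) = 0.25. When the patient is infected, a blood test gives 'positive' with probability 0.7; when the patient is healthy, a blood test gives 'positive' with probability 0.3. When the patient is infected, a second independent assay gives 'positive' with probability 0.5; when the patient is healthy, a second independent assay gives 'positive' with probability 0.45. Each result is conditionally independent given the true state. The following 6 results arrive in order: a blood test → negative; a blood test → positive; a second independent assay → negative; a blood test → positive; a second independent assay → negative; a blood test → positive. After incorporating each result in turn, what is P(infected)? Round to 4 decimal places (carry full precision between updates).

0.6000

Apply Bayes' rule sequentially, carrying P(infected) forward.
After a blood test='negative': P(infected) = 0.3·0.2500 / (0.3·0.2500 + 0.7·0.7500) ≈ 0.1250
After a blood test='positive': P(infected) = 0.7·0.1250 / (0.7·0.1250 + 0.3·0.8750) ≈ 0.2500
After a second independent assay='negative': P(infected) = 0.5·0.2500 / (0.5·0.2500 + 0.55·0.7500) ≈ 0.2326
After a blood test='positive': P(infected) = 0.7·0.2326 / (0.7·0.2326 + 0.3·0.7674) ≈ 0.4142
After a second independent assay='negative': P(infected) = 0.5·0.4142 / (0.5·0.4142 + 0.55·0.5858) ≈ 0.3913
After a blood test='positive': P(infected) = 0.7·0.3913 / (0.7·0.3913 + 0.3·0.6087) ≈ 0.6000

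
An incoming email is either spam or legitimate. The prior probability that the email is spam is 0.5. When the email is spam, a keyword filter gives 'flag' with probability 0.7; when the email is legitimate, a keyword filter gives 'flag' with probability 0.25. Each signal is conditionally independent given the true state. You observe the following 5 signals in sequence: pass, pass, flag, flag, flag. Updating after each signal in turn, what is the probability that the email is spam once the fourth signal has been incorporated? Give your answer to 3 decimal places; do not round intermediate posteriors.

After 'pass': P(spam) = 0.3·0.5000 / (0.3·0.5000 + 0.75·0.5000) ≈ 0.2857
After 'pass': P(spam) = 0.3·0.2857 / (0.3·0.2857 + 0.75·0.7143) ≈ 0.1379
After 'flag': P(spam) = 0.7·0.1379 / (0.7·0.1379 + 0.25·0.8621) ≈ 0.3094
After 'flag': P(spam) = 0.7·0.3094 / (0.7·0.3094 + 0.25·0.6906) ≈ 0.5564

0.556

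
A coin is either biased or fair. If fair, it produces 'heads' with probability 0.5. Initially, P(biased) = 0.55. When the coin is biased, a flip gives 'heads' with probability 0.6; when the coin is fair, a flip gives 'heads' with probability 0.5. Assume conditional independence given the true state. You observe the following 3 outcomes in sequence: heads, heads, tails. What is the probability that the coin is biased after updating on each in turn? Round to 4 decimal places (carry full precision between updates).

0.5847

After 'heads': P(biased) = 0.6·0.5500 / (0.6·0.5500 + 0.5·0.4500) ≈ 0.5946
After 'heads': P(biased) = 0.6·0.5946 / (0.6·0.5946 + 0.5·0.4054) ≈ 0.6377
After 'tails': P(biased) = 0.4·0.6377 / (0.4·0.6377 + 0.5·0.3623) ≈ 0.5847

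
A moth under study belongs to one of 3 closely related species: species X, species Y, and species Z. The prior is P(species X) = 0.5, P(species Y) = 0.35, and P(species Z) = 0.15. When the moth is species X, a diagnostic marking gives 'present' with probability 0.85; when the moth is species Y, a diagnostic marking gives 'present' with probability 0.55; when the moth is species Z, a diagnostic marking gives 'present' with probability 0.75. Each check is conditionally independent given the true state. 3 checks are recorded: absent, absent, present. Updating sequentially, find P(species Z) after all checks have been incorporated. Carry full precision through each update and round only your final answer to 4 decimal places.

Apply Bayes' rule sequentially, carrying P(species Z) forward.
After 'absent': normaliser = 0.15·0.5000 + 0.45·0.3500 + 0.25·0.1500; P(species X) ≈ 0.2778, P(species Y) ≈ 0.5833, P(species Z) ≈ 0.1389
After 'absent': normaliser = 0.15·0.2778 + 0.45·0.5833 + 0.25·0.1389; P(species X) ≈ 0.1230, P(species Y) ≈ 0.7746, P(species Z) ≈ 0.1025
After 'present': normaliser = 0.85·0.1230 + 0.55·0.7746 + 0.75·0.1025; P(species X) ≈ 0.1721, P(species Y) ≈ 0.7014, P(species Z) ≈ 0.1265

0.1265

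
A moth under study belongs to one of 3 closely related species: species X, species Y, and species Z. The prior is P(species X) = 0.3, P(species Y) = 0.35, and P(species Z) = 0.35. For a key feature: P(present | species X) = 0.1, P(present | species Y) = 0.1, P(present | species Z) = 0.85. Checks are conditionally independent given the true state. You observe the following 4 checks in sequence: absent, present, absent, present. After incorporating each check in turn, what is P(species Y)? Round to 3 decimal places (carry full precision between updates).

0.259

Each posterior becomes the prior for the next update.
After 'absent': normaliser = 0.9·0.3000 + 0.9·0.3500 + 0.15·0.3500; P(species X) ≈ 0.4235, P(species Y) ≈ 0.4941, P(species Z) ≈ 0.0824
After 'present': normaliser = 0.1·0.4235 + 0.1·0.4941 + 0.85·0.0824; P(species X) ≈ 0.2618, P(species Y) ≈ 0.3055, P(species Z) ≈ 0.4327
After 'absent': normaliser = 0.9·0.2618 + 0.9·0.3055 + 0.15·0.4327; P(species X) ≈ 0.4095, P(species Y) ≈ 0.4777, P(species Z) ≈ 0.1128
After 'present': normaliser = 0.1·0.4095 + 0.1·0.4777 + 0.85·0.1128; P(species X) ≈ 0.2218, P(species Y) ≈ 0.2588, P(species Z) ≈ 0.5194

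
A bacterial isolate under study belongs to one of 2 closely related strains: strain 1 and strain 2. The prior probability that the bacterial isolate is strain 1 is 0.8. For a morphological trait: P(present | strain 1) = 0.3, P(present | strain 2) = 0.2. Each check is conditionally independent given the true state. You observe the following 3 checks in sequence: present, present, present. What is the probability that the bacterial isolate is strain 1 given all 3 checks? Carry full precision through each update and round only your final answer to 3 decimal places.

0.931

Apply Bayes' rule sequentially, carrying P(strain 1) forward.
After 'present': P(strain 1) = 0.3·0.8000 / (0.3·0.8000 + 0.2·0.2000) ≈ 0.8571
After 'present': P(strain 1) = 0.3·0.8571 / (0.3·0.8571 + 0.2·0.1429) ≈ 0.9000
After 'present': P(strain 1) = 0.3·0.9000 / (0.3·0.9000 + 0.2·0.1000) ≈ 0.9310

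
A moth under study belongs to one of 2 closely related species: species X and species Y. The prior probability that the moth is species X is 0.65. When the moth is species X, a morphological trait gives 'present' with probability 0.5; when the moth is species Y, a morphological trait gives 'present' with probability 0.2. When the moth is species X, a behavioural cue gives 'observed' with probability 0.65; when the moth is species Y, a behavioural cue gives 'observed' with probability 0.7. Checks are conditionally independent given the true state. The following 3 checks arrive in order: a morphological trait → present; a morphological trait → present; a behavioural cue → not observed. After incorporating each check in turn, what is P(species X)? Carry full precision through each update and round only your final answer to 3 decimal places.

After a morphological trait='present': P(species X) = 0.5·0.6500 / (0.5·0.6500 + 0.2·0.3500) ≈ 0.8228
After a morphological trait='present': P(species X) = 0.5·0.8228 / (0.5·0.8228 + 0.2·0.1772) ≈ 0.9207
After a behavioural cue='not observed': P(species X) = 0.35·0.9207 / (0.35·0.9207 + 0.3·0.0793) ≈ 0.9312

0.931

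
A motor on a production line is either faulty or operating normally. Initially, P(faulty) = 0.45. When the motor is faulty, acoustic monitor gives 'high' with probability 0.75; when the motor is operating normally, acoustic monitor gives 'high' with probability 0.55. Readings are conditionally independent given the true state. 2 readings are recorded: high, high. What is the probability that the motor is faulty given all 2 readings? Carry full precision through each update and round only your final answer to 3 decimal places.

Apply Bayes' rule sequentially, carrying P(faulty) forward.
After 'high': P(faulty) = 0.75·0.4500 / (0.75·0.4500 + 0.55·0.5500) ≈ 0.5273
After 'high': P(faulty) = 0.75·0.5273 / (0.75·0.5273 + 0.55·0.4727) ≈ 0.6034

0.603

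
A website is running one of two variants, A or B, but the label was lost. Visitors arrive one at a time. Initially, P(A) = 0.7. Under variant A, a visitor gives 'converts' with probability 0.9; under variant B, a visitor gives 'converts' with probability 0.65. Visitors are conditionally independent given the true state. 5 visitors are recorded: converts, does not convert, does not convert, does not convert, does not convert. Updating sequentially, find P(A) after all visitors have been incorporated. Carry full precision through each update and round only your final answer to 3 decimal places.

After 'converts': P(A) = 0.9·0.7000 / (0.9·0.7000 + 0.65·0.3000) ≈ 0.7636
After 'does not convert': P(A) = 0.1·0.7636 / (0.1·0.7636 + 0.35·0.2364) ≈ 0.4800
After 'does not convert': P(A) = 0.1·0.4800 / (0.1·0.4800 + 0.35·0.5200) ≈ 0.2087
After 'does not convert': P(A) = 0.1·0.2087 / (0.1·0.2087 + 0.35·0.7913) ≈ 0.0701
After 'does not convert': P(A) = 0.1·0.0701 / (0.1·0.0701 + 0.35·0.9299) ≈ 0.0211

0.021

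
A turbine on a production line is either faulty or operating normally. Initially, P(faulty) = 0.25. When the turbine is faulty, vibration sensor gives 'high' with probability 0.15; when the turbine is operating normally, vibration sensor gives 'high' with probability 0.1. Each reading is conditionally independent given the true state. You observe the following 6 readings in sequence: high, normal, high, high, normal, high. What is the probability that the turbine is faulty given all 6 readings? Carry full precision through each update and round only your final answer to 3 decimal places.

After 'high': P(faulty) = 0.15·0.2500 / (0.15·0.2500 + 0.1·0.7500) ≈ 0.3333
After 'normal': P(faulty) = 0.85·0.3333 / (0.85·0.3333 + 0.9·0.6667) ≈ 0.3208
After 'high': P(faulty) = 0.15·0.3208 / (0.15·0.3208 + 0.1·0.6792) ≈ 0.4146
After 'high': P(faulty) = 0.15·0.4146 / (0.15·0.4146 + 0.1·0.5854) ≈ 0.5152
After 'normal': P(faulty) = 0.85·0.5152 / (0.85·0.5152 + 0.9·0.4848) ≈ 0.5009
After 'high': P(faulty) = 0.15·0.5009 / (0.15·0.5009 + 0.1·0.4991) ≈ 0.6008

0.601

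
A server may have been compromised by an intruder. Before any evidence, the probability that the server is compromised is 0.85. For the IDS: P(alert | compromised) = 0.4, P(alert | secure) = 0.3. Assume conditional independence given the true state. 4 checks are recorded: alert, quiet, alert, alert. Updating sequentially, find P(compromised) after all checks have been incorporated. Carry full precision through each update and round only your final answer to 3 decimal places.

0.920

Apply Bayes' rule sequentially, carrying P(compromised) forward.
After 'alert': P(compromised) = 0.4·0.8500 / (0.4·0.8500 + 0.3·0.1500) ≈ 0.8831
After 'quiet': P(compromised) = 0.6·0.8831 / (0.6·0.8831 + 0.7·0.1169) ≈ 0.8662
After 'alert': P(compromised) = 0.4·0.8662 / (0.4·0.8662 + 0.3·0.1338) ≈ 0.8962
After 'alert': P(compromised) = 0.4·0.8962 / (0.4·0.8962 + 0.3·0.1038) ≈ 0.9201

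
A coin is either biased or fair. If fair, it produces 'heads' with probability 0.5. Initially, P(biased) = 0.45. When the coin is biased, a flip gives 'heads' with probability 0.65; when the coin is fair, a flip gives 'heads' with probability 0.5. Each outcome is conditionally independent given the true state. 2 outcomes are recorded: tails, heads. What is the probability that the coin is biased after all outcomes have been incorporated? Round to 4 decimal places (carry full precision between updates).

Each posterior becomes the prior for the next update.
After 'tails': P(biased) = 0.35·0.4500 / (0.35·0.4500 + 0.5·0.5500) ≈ 0.3642
After 'heads': P(biased) = 0.65·0.3642 / (0.65·0.3642 + 0.5·0.6358) ≈ 0.4268

0.4268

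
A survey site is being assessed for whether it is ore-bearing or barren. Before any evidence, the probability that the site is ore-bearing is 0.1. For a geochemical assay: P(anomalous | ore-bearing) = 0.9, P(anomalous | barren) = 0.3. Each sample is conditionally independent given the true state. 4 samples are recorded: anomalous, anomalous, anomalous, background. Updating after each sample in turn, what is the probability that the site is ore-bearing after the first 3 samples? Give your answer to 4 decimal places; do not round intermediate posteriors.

0.7500

Each posterior becomes the prior for the next update.
After 'anomalous': P(ore) = 0.9·0.1000 / (0.9·0.1000 + 0.3·0.9000) ≈ 0.2500
After 'anomalous': P(ore) = 0.9·0.2500 / (0.9·0.2500 + 0.3·0.7500) ≈ 0.5000
After 'anomalous': P(ore) = 0.9·0.5000 / (0.9·0.5000 + 0.3·0.5000) ≈ 0.7500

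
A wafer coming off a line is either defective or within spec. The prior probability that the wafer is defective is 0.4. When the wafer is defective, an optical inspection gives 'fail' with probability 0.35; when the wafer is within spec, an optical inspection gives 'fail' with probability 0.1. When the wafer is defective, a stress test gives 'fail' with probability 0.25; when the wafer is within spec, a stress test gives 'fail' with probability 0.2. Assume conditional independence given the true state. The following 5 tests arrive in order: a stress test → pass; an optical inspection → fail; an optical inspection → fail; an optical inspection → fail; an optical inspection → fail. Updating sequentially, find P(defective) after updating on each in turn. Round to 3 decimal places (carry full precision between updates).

0.989

After a stress test='pass': P(defective) = 0.75·0.4000 / (0.75·0.4000 + 0.8·0.6000) ≈ 0.3846
After an optical inspection='fail': P(defective) = 0.35·0.3846 / (0.35·0.3846 + 0.1·0.6154) ≈ 0.6863
After an optical inspection='fail': P(defective) = 0.35·0.6863 / (0.35·0.6863 + 0.1·0.3137) ≈ 0.8845
After an optical inspection='fail': P(defective) = 0.35·0.8845 / (0.35·0.8845 + 0.1·0.1155) ≈ 0.9640
After an optical inspection='fail': P(defective) = 0.35·0.9640 / (0.35·0.9640 + 0.1·0.0360) ≈ 0.9895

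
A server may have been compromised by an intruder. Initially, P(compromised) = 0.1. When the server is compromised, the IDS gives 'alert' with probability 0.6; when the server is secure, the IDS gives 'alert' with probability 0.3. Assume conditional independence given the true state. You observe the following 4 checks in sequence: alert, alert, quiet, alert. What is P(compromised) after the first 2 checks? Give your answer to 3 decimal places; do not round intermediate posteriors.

After 'alert': P(compromised) = 0.6·0.1000 / (0.6·0.1000 + 0.3·0.9000) ≈ 0.1818
After 'alert': P(compromised) = 0.6·0.1818 / (0.6·0.1818 + 0.3·0.8182) ≈ 0.3077

0.308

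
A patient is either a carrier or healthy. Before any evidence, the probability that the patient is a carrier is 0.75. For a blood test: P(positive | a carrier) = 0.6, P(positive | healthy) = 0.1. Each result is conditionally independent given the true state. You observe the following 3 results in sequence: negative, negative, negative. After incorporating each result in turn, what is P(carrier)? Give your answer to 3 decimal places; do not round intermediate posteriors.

0.208

Apply Bayes' rule sequentially, carrying P(carrier) forward.
After 'negative': P(carrier) = 0.4·0.7500 / (0.4·0.7500 + 0.9·0.2500) ≈ 0.5714
After 'negative': P(carrier) = 0.4·0.5714 / (0.4·0.5714 + 0.9·0.4286) ≈ 0.3721
After 'negative': P(carrier) = 0.4·0.3721 / (0.4·0.3721 + 0.9·0.6279) ≈ 0.2085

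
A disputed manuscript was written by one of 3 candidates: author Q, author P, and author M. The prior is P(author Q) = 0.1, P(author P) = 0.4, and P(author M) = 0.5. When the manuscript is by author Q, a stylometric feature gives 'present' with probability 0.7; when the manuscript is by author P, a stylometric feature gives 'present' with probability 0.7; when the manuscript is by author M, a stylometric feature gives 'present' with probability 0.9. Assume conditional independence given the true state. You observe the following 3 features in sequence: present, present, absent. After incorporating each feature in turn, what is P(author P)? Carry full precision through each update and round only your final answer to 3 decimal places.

After 'present': normaliser = 0.7·0.1000 + 0.7·0.4000 + 0.9·0.5000; P(author Q) ≈ 0.0875, P(author P) ≈ 0.3500, P(author M) ≈ 0.5625
After 'present': normaliser = 0.7·0.0875 + 0.7·0.3500 + 0.9·0.5625; P(author Q) ≈ 0.0754, P(author P) ≈ 0.3015, P(author M) ≈ 0.6231
After 'absent': normaliser = 0.3·0.0754 + 0.3·0.3015 + 0.1·0.6231; P(author Q) ≈ 0.1289, P(author P) ≈ 0.5158, P(author M) ≈ 0.3553

0.516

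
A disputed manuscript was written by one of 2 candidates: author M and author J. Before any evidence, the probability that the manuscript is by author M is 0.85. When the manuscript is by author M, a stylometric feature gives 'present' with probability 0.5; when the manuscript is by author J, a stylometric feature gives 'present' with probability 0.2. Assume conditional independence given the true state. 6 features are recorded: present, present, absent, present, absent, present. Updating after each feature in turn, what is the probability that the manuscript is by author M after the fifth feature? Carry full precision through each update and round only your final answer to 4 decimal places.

0.9719

After 'present': P(author M) = 0.5·0.8500 / (0.5·0.8500 + 0.2·0.1500) ≈ 0.9341
After 'present': P(author M) = 0.5·0.9341 / (0.5·0.9341 + 0.2·0.0659) ≈ 0.9725
After 'absent': P(author M) = 0.5·0.9725 / (0.5·0.9725 + 0.8·0.0275) ≈ 0.9568
After 'present': P(author M) = 0.5·0.9568 / (0.5·0.9568 + 0.2·0.0432) ≈ 0.9823
After 'absent': P(author M) = 0.5·0.9823 / (0.5·0.9823 + 0.8·0.0177) ≈ 0.9719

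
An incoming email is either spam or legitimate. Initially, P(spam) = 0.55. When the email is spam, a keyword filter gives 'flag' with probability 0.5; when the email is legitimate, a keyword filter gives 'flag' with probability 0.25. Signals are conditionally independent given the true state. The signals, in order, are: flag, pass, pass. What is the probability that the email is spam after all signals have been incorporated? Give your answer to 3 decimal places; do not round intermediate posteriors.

0.521

After 'flag': P(spam) = 0.5·0.5500 / (0.5·0.5500 + 0.25·0.4500) ≈ 0.7097
After 'pass': P(spam) = 0.5·0.7097 / (0.5·0.7097 + 0.75·0.2903) ≈ 0.6197
After 'pass': P(spam) = 0.5·0.6197 / (0.5·0.6197 + 0.75·0.3803) ≈ 0.5207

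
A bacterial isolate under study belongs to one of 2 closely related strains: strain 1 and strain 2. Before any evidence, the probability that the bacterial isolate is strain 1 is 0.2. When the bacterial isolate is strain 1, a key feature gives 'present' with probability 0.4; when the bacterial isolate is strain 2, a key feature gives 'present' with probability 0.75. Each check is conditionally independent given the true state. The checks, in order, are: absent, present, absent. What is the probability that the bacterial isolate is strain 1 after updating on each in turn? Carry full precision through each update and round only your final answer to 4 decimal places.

Apply Bayes' rule sequentially, carrying P(strain 1) forward.
After 'absent': P(strain 1) = 0.6·0.2000 / (0.6·0.2000 + 0.25·0.8000) ≈ 0.3750
After 'present': P(strain 1) = 0.4·0.3750 / (0.4·0.3750 + 0.75·0.6250) ≈ 0.2424
After 'absent': P(strain 1) = 0.6·0.2424 / (0.6·0.2424 + 0.25·0.7576) ≈ 0.4344

0.4344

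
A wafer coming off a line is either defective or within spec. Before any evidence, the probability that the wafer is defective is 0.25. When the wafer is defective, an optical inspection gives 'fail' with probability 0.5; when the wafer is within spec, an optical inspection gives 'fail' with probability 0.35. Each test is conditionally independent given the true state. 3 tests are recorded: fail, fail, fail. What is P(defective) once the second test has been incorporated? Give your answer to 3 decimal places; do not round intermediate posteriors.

Apply Bayes' rule sequentially, carrying P(defective) forward.
After 'fail': P(defective) = 0.5·0.2500 / (0.5·0.2500 + 0.35·0.7500) ≈ 0.3226
After 'fail': P(defective) = 0.5·0.3226 / (0.5·0.3226 + 0.35·0.6774) ≈ 0.4049

0.405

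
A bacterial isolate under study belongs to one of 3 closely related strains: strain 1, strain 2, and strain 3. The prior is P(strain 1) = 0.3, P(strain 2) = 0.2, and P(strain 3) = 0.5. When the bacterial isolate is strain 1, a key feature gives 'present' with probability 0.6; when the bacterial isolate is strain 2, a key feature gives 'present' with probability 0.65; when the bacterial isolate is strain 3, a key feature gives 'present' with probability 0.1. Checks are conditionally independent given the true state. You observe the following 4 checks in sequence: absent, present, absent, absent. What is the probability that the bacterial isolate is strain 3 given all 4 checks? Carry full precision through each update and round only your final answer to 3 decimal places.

0.681

After 'absent': normaliser = 0.4·0.3000 + 0.35·0.2000 + 0.9·0.5000; P(strain 1) ≈ 0.1875, P(strain 2) ≈ 0.1094, P(strain 3) ≈ 0.7031
After 'present': normaliser = 0.6·0.1875 + 0.65·0.1094 + 0.1·0.7031; P(strain 1) ≈ 0.4431, P(strain 2) ≈ 0.2800, P(strain 3) ≈ 0.2769
After 'absent': normaliser = 0.4·0.4431 + 0.35·0.2800 + 0.9·0.2769; P(strain 1) ≈ 0.3379, P(strain 2) ≈ 0.1869, P(strain 3) ≈ 0.4752
After 'absent': normaliser = 0.4·0.3379 + 0.35·0.1869 + 0.9·0.4752; P(strain 1) ≈ 0.2152, P(strain 2) ≈ 0.1041, P(strain 3) ≈ 0.6808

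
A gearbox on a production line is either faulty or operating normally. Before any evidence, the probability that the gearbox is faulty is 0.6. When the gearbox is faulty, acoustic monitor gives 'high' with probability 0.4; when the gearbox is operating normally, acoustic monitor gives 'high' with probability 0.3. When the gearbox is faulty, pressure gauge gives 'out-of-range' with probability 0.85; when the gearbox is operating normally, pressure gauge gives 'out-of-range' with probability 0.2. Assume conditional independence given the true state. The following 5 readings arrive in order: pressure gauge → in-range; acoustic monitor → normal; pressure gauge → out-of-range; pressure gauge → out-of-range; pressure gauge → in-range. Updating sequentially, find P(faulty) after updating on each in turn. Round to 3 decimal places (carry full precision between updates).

0.449

After pressure gauge='in-range': P(faulty) = 0.15·0.6000 / (0.15·0.6000 + 0.8·0.4000) ≈ 0.2195
After acoustic monitor='normal': P(faulty) = 0.6·0.2195 / (0.6·0.2195 + 0.7·0.7805) ≈ 0.1942
After pressure gauge='out-of-range': P(faulty) = 0.85·0.1942 / (0.85·0.1942 + 0.2·0.8058) ≈ 0.5061
After pressure gauge='out-of-range': P(faulty) = 0.85·0.5061 / (0.85·0.5061 + 0.2·0.4939) ≈ 0.8132
After pressure gauge='in-range': P(faulty) = 0.15·0.8132 / (0.15·0.8132 + 0.8·0.1868) ≈ 0.4495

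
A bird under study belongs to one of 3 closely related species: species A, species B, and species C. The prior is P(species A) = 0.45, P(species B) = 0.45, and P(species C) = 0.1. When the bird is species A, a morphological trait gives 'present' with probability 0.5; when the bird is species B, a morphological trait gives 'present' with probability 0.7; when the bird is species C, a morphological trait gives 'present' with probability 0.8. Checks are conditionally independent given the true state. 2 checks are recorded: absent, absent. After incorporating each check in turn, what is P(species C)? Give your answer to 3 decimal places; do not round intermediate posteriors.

After 'absent': normaliser = 0.5·0.4500 + 0.3·0.4500 + 0.2·0.1000; P(species A) ≈ 0.5921, P(species B) ≈ 0.3553, P(species C) ≈ 0.0526
After 'absent': normaliser = 0.5·0.5921 + 0.3·0.3553 + 0.2·0.0526; P(species A) ≈ 0.7166, P(species B) ≈ 0.2580, P(species C) ≈ 0.0255

0.025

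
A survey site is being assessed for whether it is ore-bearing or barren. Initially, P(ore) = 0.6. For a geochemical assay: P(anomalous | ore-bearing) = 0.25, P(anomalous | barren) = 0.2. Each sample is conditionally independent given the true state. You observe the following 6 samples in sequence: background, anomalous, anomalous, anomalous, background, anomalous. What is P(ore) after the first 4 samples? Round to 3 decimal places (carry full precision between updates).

After 'background': P(ore) = 0.75·0.6000 / (0.75·0.6000 + 0.8·0.4000) ≈ 0.5844
After 'anomalous': P(ore) = 0.25·0.5844 / (0.25·0.5844 + 0.2·0.4156) ≈ 0.6374
After 'anomalous': P(ore) = 0.25·0.6374 / (0.25·0.6374 + 0.2·0.3626) ≈ 0.6872
After 'anomalous': P(ore) = 0.25·0.6872 / (0.25·0.6872 + 0.2·0.3128) ≈ 0.7331

0.733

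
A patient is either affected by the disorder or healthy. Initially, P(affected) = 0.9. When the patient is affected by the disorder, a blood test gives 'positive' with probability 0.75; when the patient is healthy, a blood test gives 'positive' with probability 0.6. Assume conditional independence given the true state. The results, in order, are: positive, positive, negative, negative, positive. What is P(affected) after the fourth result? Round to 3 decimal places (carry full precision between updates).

After 'positive': P(affected) = 0.75·0.9000 / (0.75·0.9000 + 0.6·0.1000) ≈ 0.9184
After 'positive': P(affected) = 0.75·0.9184 / (0.75·0.9184 + 0.6·0.0816) ≈ 0.9336
After 'negative': P(affected) = 0.25·0.9336 / (0.25·0.9336 + 0.4·0.0664) ≈ 0.8978
After 'negative': P(affected) = 0.25·0.8978 / (0.25·0.8978 + 0.4·0.1022) ≈ 0.8460

0.846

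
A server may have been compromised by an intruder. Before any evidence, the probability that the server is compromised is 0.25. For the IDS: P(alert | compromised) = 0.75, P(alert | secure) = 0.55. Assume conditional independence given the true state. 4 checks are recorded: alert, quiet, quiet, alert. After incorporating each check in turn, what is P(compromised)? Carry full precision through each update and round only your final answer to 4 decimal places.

0.1606

After 'alert': P(compromised) = 0.75·0.2500 / (0.75·0.2500 + 0.55·0.7500) ≈ 0.3125
After 'quiet': P(compromised) = 0.25·0.3125 / (0.25·0.3125 + 0.45·0.6875) ≈ 0.2016
After 'quiet': P(compromised) = 0.25·0.2016 / (0.25·0.2016 + 0.45·0.7984) ≈ 0.1230
After 'alert': P(compromised) = 0.75·0.1230 / (0.75·0.1230 + 0.55·0.8770) ≈ 0.1606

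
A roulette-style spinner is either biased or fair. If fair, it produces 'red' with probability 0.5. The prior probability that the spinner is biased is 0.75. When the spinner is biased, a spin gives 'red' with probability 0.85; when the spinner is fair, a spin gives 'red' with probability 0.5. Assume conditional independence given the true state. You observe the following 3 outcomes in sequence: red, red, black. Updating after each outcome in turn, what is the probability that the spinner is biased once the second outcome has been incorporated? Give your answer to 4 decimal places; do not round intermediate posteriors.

0.8966

After 'red': P(biased) = 0.85·0.7500 / (0.85·0.7500 + 0.5·0.2500) ≈ 0.8361
After 'red': P(biased) = 0.85·0.8361 / (0.85·0.8361 + 0.5·0.1639) ≈ 0.8966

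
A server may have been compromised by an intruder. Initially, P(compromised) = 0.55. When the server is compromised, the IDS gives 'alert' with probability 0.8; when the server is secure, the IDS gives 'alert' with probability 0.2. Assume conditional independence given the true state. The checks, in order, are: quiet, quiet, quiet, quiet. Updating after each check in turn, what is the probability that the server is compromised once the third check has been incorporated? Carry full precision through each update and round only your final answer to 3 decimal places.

Each posterior becomes the prior for the next update.
After 'quiet': P(compromised) = 0.2·0.5500 / (0.2·0.5500 + 0.8·0.4500) ≈ 0.2340
After 'quiet': P(compromised) = 0.2·0.2340 / (0.2·0.2340 + 0.8·0.7660) ≈ 0.0710
After 'quiet': P(compromised) = 0.2·0.0710 / (0.2·0.0710 + 0.8·0.9290) ≈ 0.0187

0.019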